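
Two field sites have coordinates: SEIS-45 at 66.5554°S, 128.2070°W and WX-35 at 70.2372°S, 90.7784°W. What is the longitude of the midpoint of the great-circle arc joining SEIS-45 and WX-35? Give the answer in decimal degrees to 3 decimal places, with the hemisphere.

111.068°W

Bx = cos φ₂ cos Δλ = 0.268510,  By = cos φ₂ sin Δλ = 0.205504
φₘ = atan2(sin φ₁ + sin φ₂, √((cos φ₁ + Bx)² + By²)) = -69.43351°
λₘ = λ₁ + atan2(By, cos φ₁ + Bx) = -111.06764°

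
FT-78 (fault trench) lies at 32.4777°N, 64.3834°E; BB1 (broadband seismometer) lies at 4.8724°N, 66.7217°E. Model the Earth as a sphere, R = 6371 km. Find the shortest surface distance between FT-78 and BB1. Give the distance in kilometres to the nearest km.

Δφ = -27.6053°,  Δλ = 2.3383°
a = sin²(Δφ/2) + cos φ₁ cos φ₂ sin²(Δλ/2) = 0.057270
c = 2·arcsin(√a) = 0.483312 rad = 27.6917°
d = R·c = 6371 × 0.483312 = 3079.2 km

3079 km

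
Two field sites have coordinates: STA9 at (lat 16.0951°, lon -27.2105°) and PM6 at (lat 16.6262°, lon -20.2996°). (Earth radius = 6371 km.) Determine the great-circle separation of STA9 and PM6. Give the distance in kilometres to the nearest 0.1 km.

739.7 km

Δφ = 0.5311°,  Δλ = 6.9109°
a = sin²(Δφ/2) + cos φ₁ cos φ₂ sin²(Δλ/2) = 0.003366
c = 2·arcsin(√a) = 0.116098 rad = 6.6519°
d = R·c = 6371 × 0.116098 = 739.7 km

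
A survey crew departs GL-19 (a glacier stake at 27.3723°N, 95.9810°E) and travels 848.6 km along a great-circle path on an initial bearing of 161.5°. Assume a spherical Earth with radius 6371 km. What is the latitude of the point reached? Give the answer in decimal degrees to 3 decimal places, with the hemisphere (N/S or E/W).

δ = d/R = 848.6/6371 = 0.133197 rad
φ₂ = arcsin(sin φ₁ cos δ + cos φ₁ sin δ cos θ)
   = arcsin(0.45977·0.99114 + 0.88804·0.13280·-0.94832) = 20.11208°
λ₂ = λ₁ + atan2(sin θ sin δ cos φ₁, cos δ − sin φ₁ sin φ₂) = 98.55305°

20.112°N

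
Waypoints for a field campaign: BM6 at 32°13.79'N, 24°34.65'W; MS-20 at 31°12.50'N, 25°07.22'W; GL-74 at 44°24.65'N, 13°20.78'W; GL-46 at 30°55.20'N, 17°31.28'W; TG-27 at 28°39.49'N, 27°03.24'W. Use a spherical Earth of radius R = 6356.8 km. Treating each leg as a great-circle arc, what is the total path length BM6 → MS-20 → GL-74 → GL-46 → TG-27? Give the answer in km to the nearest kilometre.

4404 km

BM6: φ = +32.22983°, λ = -24.57750°
MS-20: φ = +31.20833°, λ = -25.12033°
GL-74: φ = +44.41083°, λ = -13.34633°
GL-46: φ = +30.92000°, λ = -17.52133°
TG-27: φ = +28.65817°, λ = -27.05400°
BM6→MS-20: c = 0.019565 rad, d = 124.37 km
MS-20→GL-74: c = 0.281232 rad, d = 1787.74 km
GL-74→GL-46: c = 0.242332 rad, d = 1540.46 km
GL-46→TG-27: c = 0.149633 rad, d = 951.19 km
Total = 124.37 + 1787.74 + 1540.46 + 951.19 = 4403.75 km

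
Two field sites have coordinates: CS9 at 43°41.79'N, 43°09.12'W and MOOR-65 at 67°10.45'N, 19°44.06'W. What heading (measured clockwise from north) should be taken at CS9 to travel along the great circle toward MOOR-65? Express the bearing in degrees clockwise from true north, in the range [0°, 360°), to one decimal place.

CS9: φ = +43.69650°, λ = -43.15200°
MOOR-65: φ = +67.17417°, λ = -19.73433°
Δλ = 23.4177°
y = sin Δλ · cos φ₂ = 0.154176
x = cos φ₁ sin φ₂ − sin φ₁ cos φ₂ cos Δλ = 0.420466
θ = atan2(y, x) = 20.1369° → 20.1369° (mod 360°)

20.1°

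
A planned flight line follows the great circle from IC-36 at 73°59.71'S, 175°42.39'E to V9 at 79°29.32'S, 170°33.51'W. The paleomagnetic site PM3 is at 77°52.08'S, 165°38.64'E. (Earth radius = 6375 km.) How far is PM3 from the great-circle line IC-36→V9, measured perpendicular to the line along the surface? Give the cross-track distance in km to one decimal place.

IC-36: φ = -73.99517°, λ = +175.70650°
V9: φ = -79.48867°, λ = -170.55850°
PM3: φ = -77.86800°, λ = +165.64400°
δ₁₃ = central angle IC-36→PM3 = 0.079707 rad  (haversine)
θ₁₃ = bearing IC-36→PM3 = 207.463°,  θ₁₂ = bearing IC-36→V9 = 156.736°
dₓₜ = R·arcsin(sin δ₁₃ · sin(θ₁₃ − θ₁₂)) = 6375·arcsin(0.07962·sin(50.728°)) = 393.202 km
|dₓₜ| = 393.202 km

393.2 km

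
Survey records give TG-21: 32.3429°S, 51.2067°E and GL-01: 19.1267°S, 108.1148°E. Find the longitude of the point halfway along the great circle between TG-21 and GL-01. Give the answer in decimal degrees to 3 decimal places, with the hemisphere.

81.394°E

Bx = cos φ₂ cos Δλ = 0.515843,  By = cos φ₂ sin Δλ = 0.791546
φₘ = atan2(sin φ₁ + sin φ₂, √((cos φ₁ + Bx)² + By²)) = -28.72244°
λₘ = λ₁ + atan2(By, cos φ₁ + Bx) = 81.39404°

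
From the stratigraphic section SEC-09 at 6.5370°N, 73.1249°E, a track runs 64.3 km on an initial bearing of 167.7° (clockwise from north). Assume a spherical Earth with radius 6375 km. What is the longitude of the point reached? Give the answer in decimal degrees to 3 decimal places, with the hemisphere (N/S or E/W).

73.249°E

δ = d/R = 64.3/6375 = 0.010086 rad
φ₂ = arcsin(sin φ₁ cos δ + cos φ₁ sin δ cos θ)
   = arcsin(0.11384·0.99995 + 0.99350·0.01009·-0.97705) = 5.97235°
λ₂ = λ₁ + atan2(sin θ sin δ cos φ₁, cos δ − sin φ₁ sin φ₂) = 73.24868°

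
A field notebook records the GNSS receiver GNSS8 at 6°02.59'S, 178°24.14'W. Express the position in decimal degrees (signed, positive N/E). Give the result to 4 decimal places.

-6.0432°, -178.4023°

lat: 6.0432° S → -6.0432°
lon: 178.4023° W → -178.4023°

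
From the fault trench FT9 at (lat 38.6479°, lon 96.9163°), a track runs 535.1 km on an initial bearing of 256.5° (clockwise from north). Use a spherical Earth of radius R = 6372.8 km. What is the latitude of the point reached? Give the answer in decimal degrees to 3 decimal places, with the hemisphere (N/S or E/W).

37.376°N

δ = d/R = 535.1/6372.8 = 0.083966 rad
φ₂ = arcsin(sin φ₁ cos δ + cos φ₁ sin δ cos θ)
   = arcsin(0.62453·0.99648 + 0.78100·0.08387·-0.23345) = 37.37590°
λ₂ = λ₁ + atan2(sin θ sin δ cos φ₁, cos δ − sin φ₁ sin φ₂) = 91.02614°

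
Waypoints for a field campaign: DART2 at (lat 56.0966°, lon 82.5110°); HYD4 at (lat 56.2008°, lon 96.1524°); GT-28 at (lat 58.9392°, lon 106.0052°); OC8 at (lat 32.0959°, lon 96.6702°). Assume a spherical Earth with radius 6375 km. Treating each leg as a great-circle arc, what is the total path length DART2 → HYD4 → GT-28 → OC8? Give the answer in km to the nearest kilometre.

4573 km

DART2→HYD4: c = 0.132420 rad, d = 844.18 km
HYD4→GT-28: c = 0.103731 rad, d = 661.28 km
GT-28→OC8: c = 0.481165 rad, d = 3067.43 km
Total = 844.18 + 661.28 + 3067.43 = 4572.89 km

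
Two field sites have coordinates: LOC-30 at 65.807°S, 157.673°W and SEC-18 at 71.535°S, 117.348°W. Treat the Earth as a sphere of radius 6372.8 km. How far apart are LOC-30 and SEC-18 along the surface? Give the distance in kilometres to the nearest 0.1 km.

1711.2 km

Δφ = -5.7280°,  Δλ = 40.3250°
a = sin²(Δφ/2) + cos φ₁ cos φ₂ sin²(Δλ/2) = 0.017917
c = 2·arcsin(√a) = 0.268518 rad = 15.3849°
d = R·c = 6372.8 × 0.268518 = 1711.2 km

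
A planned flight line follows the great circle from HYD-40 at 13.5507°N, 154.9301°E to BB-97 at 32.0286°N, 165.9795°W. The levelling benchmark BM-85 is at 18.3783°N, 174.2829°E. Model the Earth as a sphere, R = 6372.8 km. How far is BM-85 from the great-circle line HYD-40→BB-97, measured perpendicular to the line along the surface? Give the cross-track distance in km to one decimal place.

612.8 km

δ₁₃ = central angle HYD-40→BM-85 = 0.335265 rad  (haversine)
θ₁₃ = bearing HYD-40→BM-85 = 72.904°,  θ₁₂ = bearing HYD-40→BB-97 = 55.939°
dₓₜ = R·arcsin(sin δ₁₃ · sin(θ₁₃ − θ₁₂)) = 6372.8·arcsin(0.32902·sin(16.966°)) = 612.781 km
|dₓₜ| = 612.781 km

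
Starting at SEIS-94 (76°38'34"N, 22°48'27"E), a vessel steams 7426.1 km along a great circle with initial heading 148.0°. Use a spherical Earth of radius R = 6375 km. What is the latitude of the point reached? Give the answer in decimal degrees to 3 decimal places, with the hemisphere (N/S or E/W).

11.782°N

SEIS-94: φ = +76.64278°, λ = +22.80750°
δ = d/R = 7426.1/6375 = 1.164878 rad
φ₂ = arcsin(sin φ₁ cos δ + cos φ₁ sin δ cos θ)
   = arcsin(0.97295·0.39486 + 0.23102·0.91874·-0.84805) = 11.78170°
λ₂ = λ₁ + atan2(sin θ sin δ cos φ₁, cos δ − sin φ₁ sin φ₂) = 52.63139°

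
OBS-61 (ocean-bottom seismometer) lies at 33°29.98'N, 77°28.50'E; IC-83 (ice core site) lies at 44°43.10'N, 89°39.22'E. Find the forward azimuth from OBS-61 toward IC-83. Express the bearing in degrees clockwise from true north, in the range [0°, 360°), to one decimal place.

36.4°

OBS-61: φ = +33.49967°, λ = +77.47500°
IC-83: φ = +44.71833°, λ = +89.65367°
Δλ = 12.1787°
y = sin Δλ · cos φ₂ = 0.149903
x = cos φ₁ sin φ₂ − sin φ₁ cos φ₂ cos Δλ = 0.203380
θ = atan2(y, x) = 36.3924° → 36.3924° (mod 360°)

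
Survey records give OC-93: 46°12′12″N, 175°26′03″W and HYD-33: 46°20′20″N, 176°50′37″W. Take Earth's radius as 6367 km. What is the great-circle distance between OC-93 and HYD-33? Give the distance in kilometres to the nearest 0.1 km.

OC-93: φ = +46.20333°, λ = -175.43417°
HYD-33: φ = +46.33889°, λ = -176.84361°
Δφ = 0.1356°,  Δλ = -1.4094°
a = sin²(Δφ/2) + cos φ₁ cos φ₂ sin²(Δλ/2) = 0.000074
c = 2·arcsin(√a) = 0.017168 rad = 0.9836°
d = R·c = 6367 × 0.017168 = 109.3 km

109.3 km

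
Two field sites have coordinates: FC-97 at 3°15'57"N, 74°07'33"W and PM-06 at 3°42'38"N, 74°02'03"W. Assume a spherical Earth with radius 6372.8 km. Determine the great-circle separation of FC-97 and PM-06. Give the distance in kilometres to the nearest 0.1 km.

FC-97: φ = +3.26583°, λ = -74.12583°
PM-06: φ = +3.71056°, λ = -74.03417°
Δφ = 0.4447°,  Δλ = 0.0917°
a = sin²(Δφ/2) + cos φ₁ cos φ₂ sin²(Δλ/2) = 0.000016
c = 2·arcsin(√a) = 0.007924 rad = 0.4540°
d = R·c = 6372.8 × 0.007924 = 50.5 km

50.5 km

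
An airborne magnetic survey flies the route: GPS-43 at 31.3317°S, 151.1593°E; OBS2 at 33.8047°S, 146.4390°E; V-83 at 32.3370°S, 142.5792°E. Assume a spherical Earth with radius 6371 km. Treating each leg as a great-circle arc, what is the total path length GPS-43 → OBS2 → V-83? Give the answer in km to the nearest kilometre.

916 km

GPS-43→OBS2: c = 0.081737 rad, d = 520.75 km
OBS2→V-83: c = 0.061987 rad, d = 394.92 km
Total = 520.75 + 394.92 = 915.67 km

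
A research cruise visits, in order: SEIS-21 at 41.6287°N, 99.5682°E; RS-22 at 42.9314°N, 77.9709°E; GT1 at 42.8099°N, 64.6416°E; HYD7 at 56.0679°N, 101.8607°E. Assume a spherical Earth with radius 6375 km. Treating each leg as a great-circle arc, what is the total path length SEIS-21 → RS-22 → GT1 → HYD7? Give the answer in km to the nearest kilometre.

SEIS-21→RS-22: c = 0.279042 rad, d = 1778.89 km
RS-22→GT1: c = 0.170335 rad, d = 1085.88 km
GT1→HYD7: c = 0.473579 rad, d = 3019.07 km
Total = 1778.89 + 1085.88 + 3019.07 = 5883.84 km

5884 km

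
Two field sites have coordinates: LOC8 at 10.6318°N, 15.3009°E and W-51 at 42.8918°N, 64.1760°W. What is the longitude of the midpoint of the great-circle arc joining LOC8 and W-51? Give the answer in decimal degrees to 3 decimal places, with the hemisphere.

Bx = cos φ₂ cos Δλ = 0.133804,  By = cos φ₂ sin Δλ = -0.720318
φₘ = atan2(sin φ₁ + sin φ₂, √((cos φ₁ + Bx)² + By²)) = 33.06587°
λₘ = λ₁ + atan2(By, cos φ₁ + Bx) = -17.52429°

17.524°W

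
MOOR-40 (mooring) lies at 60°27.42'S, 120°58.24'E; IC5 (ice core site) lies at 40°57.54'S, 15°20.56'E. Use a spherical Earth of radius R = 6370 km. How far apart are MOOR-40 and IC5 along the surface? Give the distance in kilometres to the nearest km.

MOOR-40: φ = -60.45700°, λ = +120.97067°
IC5: φ = -40.95900°, λ = +15.34267°
Δφ = 19.4980°,  Δλ = -105.6280°
a = sin²(Δφ/2) + cos φ₁ cos φ₂ sin²(Δλ/2) = 0.265009
c = 2·arcsin(√a) = 1.081526 rad = 61.9669°
d = R·c = 6370 × 1.081526 = 6889.3 km

6889 km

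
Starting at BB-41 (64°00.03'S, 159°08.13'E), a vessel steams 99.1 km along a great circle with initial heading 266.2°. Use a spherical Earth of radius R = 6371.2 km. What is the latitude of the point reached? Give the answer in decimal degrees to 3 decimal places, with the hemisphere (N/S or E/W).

64.045°S

BB-41: φ = -64.00050°, λ = +159.13550°
δ = d/R = 99.1/6371.2 = 0.015554 rad
φ₂ = arcsin(sin φ₁ cos δ + cos φ₁ sin δ cos θ)
   = arcsin(-0.89880·0.99988 + 0.43836·0.01555·-0.06627) = -64.04539°
λ₂ = λ₁ + atan2(sin θ sin δ cos φ₁, cos δ − sin φ₁ sin φ₂) = 157.10334°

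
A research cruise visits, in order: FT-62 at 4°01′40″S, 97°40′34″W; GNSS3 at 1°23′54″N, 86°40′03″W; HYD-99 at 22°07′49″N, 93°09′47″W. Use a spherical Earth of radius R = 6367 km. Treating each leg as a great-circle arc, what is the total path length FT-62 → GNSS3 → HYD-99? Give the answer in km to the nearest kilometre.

3772 km

FT-62: φ = -4.02778°, λ = -97.67611°
GNSS3: φ = +1.39833°, λ = -86.66750°
HYD-99: φ = +22.13028°, λ = -93.16306°
FT-62→GNSS3: c = 0.214098 rad, d = 1363.16 km
GNSS3→HYD-99: c = 0.378278 rad, d = 2408.49 km
Total = 1363.16 + 2408.49 = 3771.66 km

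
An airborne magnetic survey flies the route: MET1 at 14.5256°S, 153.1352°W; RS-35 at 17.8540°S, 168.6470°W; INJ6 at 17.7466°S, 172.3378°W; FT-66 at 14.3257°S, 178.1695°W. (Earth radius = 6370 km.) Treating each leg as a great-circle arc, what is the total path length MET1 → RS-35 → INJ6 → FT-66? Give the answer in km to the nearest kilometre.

MET1→RS-35: c = 0.266301 rad, d = 1696.34 km
RS-35→INJ6: c = 0.061360 rad, d = 390.87 km
INJ6→FT-66: c = 0.114585 rad, d = 729.91 km
Total = 1696.34 + 390.87 + 729.91 = 2817.11 km

2817 km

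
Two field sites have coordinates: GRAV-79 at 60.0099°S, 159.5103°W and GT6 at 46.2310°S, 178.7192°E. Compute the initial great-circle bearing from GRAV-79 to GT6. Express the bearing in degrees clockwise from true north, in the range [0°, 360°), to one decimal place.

307.3°

Δλ = -21.7705°
y = sin Δλ · cos φ₂ = -0.256564
x = cos φ₁ sin φ₂ − sin φ₁ cos φ₂ cos Δλ = 0.195444
θ = atan2(y, x) = -52.7008° → 307.2992° (mod 360°)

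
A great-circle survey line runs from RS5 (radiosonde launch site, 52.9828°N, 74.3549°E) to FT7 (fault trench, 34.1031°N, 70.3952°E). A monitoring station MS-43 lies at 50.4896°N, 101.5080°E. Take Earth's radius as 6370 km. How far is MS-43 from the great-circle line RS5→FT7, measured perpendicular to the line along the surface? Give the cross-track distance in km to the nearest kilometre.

1832 km

δ₁₃ = central angle RS5→MS-43 = 0.294874 rad  (haversine)
θ₁₃ = bearing RS5→MS-43 = 87.538°,  θ₁₂ = bearing RS5→FT7 = 190.069°
dₓₜ = R·arcsin(sin δ₁₃ · sin(θ₁₃ − θ₁₂)) = 6370·arcsin(0.29062·sin(-102.531°)) = -1832.305 km
|dₓₜ| = 1832.305 km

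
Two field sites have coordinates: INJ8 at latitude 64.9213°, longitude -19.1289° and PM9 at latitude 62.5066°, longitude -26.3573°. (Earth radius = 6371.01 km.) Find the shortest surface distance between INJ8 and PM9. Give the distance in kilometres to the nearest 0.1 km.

445.4 km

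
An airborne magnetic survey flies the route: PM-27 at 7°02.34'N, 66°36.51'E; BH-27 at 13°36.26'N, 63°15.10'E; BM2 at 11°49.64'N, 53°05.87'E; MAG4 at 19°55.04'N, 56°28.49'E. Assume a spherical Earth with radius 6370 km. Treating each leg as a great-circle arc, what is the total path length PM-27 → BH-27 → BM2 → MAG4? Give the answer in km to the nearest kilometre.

PM-27: φ = +7.03900°, λ = +66.60850°
BH-27: φ = +13.60433°, λ = +63.25167°
BM2: φ = +11.82733°, λ = +53.09783°
MAG4: φ = +19.91733°, λ = +56.47483°
PM-27→BH-27: c = 0.128251 rad, d = 816.96 km
BH-27→BM2: c = 0.175613 rad, d = 1118.65 km
BM2→MAG4: c = 0.152131 rad, d = 969.08 km
Total = 816.96 + 1118.65 + 969.08 = 2904.69 km

2905 km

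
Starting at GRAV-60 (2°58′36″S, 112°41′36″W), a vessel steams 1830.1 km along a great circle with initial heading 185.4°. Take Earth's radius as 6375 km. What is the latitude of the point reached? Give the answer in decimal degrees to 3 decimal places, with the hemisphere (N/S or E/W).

GRAV-60: φ = -2.97667°, λ = -112.69333°
δ = d/R = 1830.1/6375 = 0.287075 rad
φ₂ = arcsin(sin φ₁ cos δ + cos φ₁ sin δ cos θ)
   = arcsin(-0.05193·0.95908 + 0.99865·0.28315·-0.99556) = -19.34860°
λ₂ = λ₁ + atan2(sin θ sin δ cos φ₁, cos δ − sin φ₁ sin φ₂) = -114.31167°

19.349°S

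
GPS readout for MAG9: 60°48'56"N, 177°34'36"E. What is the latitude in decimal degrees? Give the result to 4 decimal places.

60.8156°N

60° + 48′/60 + 56″/3600 = 60 + 0.80000 + 0.01556 = 60.8156°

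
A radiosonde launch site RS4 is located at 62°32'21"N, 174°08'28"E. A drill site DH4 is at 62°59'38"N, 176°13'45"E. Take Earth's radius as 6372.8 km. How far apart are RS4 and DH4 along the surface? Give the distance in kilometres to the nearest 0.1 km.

RS4: φ = +62.53917°, λ = +174.14111°
DH4: φ = +62.99389°, λ = +176.22917°
Δφ = 0.4547°,  Δλ = 2.0881°
a = sin²(Δφ/2) + cos φ₁ cos φ₂ sin²(Δλ/2) = 0.000085
c = 2·arcsin(√a) = 0.018468 rad = 1.0581°
d = R·c = 6372.8 × 0.018468 = 117.7 km

117.7 km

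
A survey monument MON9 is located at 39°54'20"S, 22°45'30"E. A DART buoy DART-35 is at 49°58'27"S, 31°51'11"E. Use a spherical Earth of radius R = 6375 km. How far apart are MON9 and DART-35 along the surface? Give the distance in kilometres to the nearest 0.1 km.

1327.5 km

MON9: φ = -39.90556°, λ = +22.75833°
DART-35: φ = -49.97417°, λ = +31.85306°
Δφ = -10.0686°,  Δλ = 9.0947°
a = sin²(Δφ/2) + cos φ₁ cos φ₂ sin²(Δλ/2) = 0.010802
c = 2·arcsin(√a) = 0.208237 rad = 11.9311°
d = R·c = 6375 × 0.208237 = 1327.5 km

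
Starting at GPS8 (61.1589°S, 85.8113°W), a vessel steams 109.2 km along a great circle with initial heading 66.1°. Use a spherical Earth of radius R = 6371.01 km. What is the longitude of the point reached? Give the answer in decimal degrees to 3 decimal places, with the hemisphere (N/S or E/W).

83.974°W

δ = d/R = 109.2/6371.01 = 0.017140 rad
φ₂ = arcsin(sin φ₁ cos δ + cos φ₁ sin δ cos θ)
   = arcsin(-0.87596·0.99985 + 0.48238·0.01714·0.40514) = -60.74843°
λ₂ = λ₁ + atan2(sin θ sin δ cos φ₁, cos δ − sin φ₁ sin φ₂) = -83.97365°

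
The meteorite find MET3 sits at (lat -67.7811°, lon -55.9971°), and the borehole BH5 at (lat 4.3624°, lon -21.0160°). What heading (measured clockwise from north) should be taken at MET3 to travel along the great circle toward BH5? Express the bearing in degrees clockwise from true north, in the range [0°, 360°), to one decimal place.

36.1°

Δλ = 34.9811°
y = sin Δλ · cos φ₂ = 0.571645
x = cos φ₁ sin φ₂ − sin φ₁ cos φ₂ cos Δλ = 0.785068
θ = atan2(y, x) = 36.0601° → 36.0601° (mod 360°)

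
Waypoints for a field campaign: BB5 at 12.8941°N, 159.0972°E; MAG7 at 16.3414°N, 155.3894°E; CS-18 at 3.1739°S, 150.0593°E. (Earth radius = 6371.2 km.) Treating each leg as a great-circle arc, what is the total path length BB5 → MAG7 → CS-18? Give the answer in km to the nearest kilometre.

2801 km

BB5→MAG7: c = 0.086831 rad, d = 553.22 km
MAG7→CS-18: c = 0.352799 rad, d = 2247.75 km
Total = 553.22 + 2247.75 = 2800.97 km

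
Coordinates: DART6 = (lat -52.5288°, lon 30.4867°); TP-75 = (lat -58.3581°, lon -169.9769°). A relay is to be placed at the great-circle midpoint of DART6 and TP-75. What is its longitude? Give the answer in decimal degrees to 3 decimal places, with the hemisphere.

Bx = cos φ₂ cos Δλ = -0.491503,  By = cos φ₂ sin Δλ = 0.183410
φₘ = atan2(sin φ₁ + sin φ₂, √((cos φ₁ + Bx)² + By²)) = -82.46898°
λₘ = λ₁ + atan2(By, cos φ₁ + Bx) = 87.98340°

87.983°E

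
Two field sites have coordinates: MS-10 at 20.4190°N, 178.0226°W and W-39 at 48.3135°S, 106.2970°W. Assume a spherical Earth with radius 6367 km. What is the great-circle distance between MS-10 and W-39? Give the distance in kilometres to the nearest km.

Δφ = -68.7325°,  Δλ = 71.7256°
a = sin²(Δφ/2) + cos φ₁ cos φ₂ sin²(Δλ/2) = 0.532554
c = 2·arcsin(√a) = 1.635950 rad = 93.7330°
d = R·c = 6367 × 1.635950 = 10416.1 km

10416 km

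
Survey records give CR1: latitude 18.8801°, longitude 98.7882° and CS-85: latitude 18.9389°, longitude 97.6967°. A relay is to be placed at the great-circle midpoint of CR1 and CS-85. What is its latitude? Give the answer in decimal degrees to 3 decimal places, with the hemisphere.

18.910°N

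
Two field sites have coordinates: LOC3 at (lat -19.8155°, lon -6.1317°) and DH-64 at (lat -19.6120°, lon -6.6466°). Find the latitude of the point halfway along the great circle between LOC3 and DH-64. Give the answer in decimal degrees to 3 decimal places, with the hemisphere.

Bx = cos φ₂ cos Δλ = 0.941949,  By = cos φ₂ sin Δλ = -0.008465
φₘ = atan2(sin φ₁ + sin φ₂, √((cos φ₁ + Bx)² + By²)) = -19.71393°
λₘ = λ₁ + atan2(By, cos φ₁ + Bx) = -6.38931°

19.714°S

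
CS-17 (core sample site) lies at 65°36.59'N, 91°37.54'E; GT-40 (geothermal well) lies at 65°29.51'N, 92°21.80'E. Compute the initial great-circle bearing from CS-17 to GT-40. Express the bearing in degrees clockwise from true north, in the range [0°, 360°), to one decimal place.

110.8°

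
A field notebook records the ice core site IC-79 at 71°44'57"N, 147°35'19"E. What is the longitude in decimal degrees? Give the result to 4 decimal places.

147.5886°E

147° + 35′/60 + 19″/3600 = 147 + 0.58333 + 0.00528 = 147.5886°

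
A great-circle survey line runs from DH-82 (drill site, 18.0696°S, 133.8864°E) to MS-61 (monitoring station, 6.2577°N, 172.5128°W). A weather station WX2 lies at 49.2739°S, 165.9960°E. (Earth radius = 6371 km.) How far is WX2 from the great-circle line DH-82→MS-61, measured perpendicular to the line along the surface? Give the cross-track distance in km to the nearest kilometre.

δ₁₃ = central angle DH-82→WX2 = 0.706798 rad  (haversine)
θ₁₃ = bearing DH-82→WX2 = 147.722°,  θ₁₂ = bearing DH-82→MS-61 = 70.293°
dₓₜ = R·arcsin(sin δ₁₃ · sin(θ₁₃ − θ₁₂)) = 6371·arcsin(0.64940·sin(77.429°)) = 4373.685 km
|dₓₜ| = 4373.685 km

4374 km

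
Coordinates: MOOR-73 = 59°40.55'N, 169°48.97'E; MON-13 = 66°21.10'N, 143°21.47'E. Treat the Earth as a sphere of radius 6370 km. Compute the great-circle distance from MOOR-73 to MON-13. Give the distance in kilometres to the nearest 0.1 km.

MOOR-73: φ = +59.67583°, λ = +169.81617°
MON-13: φ = +66.35167°, λ = +143.35783°
Δφ = 6.6758°,  Δλ = -26.4583°
a = sin²(Δφ/2) + cos φ₁ cos φ₂ sin²(Δλ/2) = 0.013996
c = 2·arcsin(√a) = 0.237168 rad = 13.5887°
d = R·c = 6370 × 0.237168 = 1510.8 km

1510.8 km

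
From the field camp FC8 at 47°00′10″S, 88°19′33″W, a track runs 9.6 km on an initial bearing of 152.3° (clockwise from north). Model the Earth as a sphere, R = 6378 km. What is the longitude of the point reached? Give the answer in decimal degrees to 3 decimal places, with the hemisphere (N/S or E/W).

88.267°W

FC8: φ = -47.00278°, λ = -88.32583°
δ = d/R = 9.6/6378 = 0.001505 rad
φ₂ = arcsin(sin φ₁ cos δ + cos φ₁ sin δ cos θ)
   = arcsin(-0.73139·1.00000 + 0.68196·0.00151·-0.88539) = -47.07912°
λ₂ = λ₁ + atan2(sin θ sin δ cos φ₁, cos δ − sin φ₁ sin φ₂) = -88.26697°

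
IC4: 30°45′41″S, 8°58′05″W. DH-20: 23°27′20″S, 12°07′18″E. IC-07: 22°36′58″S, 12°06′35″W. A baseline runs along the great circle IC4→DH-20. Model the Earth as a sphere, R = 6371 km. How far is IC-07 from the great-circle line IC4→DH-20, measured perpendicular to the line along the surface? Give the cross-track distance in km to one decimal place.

IC4: φ = -30.76139°, λ = -8.96806°
DH-20: φ = -23.45556°, λ = +12.12167°
IC-07: φ = -22.61611°, λ = -12.10972°
δ₁₃ = central angle IC4→IC-07 = 0.150342 rad  (haversine)
θ₁₃ = bearing IC4→IC-07 = 340.259°,  θ₁₂ = bearing IC4→DH-20 = 73.826°
dₓₜ = R·arcsin(sin δ₁₃ · sin(θ₁₃ − θ₁₂)) = 6371·arcsin(0.14978·sin(266.432°)) = -955.961 km
|dₓₜ| = 955.961 km

956.0 km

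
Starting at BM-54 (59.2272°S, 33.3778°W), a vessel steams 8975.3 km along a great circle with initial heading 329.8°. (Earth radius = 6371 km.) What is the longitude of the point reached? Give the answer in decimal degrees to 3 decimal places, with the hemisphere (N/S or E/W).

64.712°W

δ = d/R = 8975.3/6371 = 1.408774 rad
φ₂ = arcsin(sin φ₁ cos δ + cos φ₁ sin δ cos θ)
   = arcsin(-0.85920·0.16131 + 0.51164·0.98690·0.86427) = 17.32553°
λ₂ = λ₁ + atan2(sin θ sin δ cos φ₁, cos δ − sin φ₁ sin φ₂) = -64.71183°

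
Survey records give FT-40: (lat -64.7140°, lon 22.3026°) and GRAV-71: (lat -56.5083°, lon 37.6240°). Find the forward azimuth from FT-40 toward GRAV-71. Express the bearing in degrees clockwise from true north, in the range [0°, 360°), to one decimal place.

49.4°

Δλ = 15.3214°
y = sin Δλ · cos φ₂ = 0.145808
x = cos φ₁ sin φ₂ − sin φ₁ cos φ₂ cos Δλ = 0.124994
θ = atan2(y, x) = 49.3951° → 49.3951° (mod 360°)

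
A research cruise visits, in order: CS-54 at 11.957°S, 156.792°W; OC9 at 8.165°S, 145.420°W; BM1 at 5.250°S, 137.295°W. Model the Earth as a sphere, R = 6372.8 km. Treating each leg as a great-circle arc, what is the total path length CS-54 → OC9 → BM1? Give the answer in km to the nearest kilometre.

2269 km

CS-54→OC9: c = 0.206283 rad, d = 1314.60 km
OC9→BM1: c = 0.149729 rad, d = 954.19 km
Total = 1314.60 + 954.19 = 2268.79 km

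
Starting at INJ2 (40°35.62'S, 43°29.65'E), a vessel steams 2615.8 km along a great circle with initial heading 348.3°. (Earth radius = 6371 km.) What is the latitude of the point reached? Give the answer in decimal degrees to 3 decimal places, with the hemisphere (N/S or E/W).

INJ2: φ = -40.59367°, λ = +43.49417°
δ = d/R = 2615.8/6371 = 0.410579 rad
φ₂ = arcsin(sin φ₁ cos δ + cos φ₁ sin δ cos θ)
   = arcsin(-0.65069·0.91689 + 0.75934·0.39914·0.97922) = -17.44703°
λ₂ = λ₁ + atan2(sin θ sin δ cos φ₁, cos δ − sin φ₁ sin φ₂) = 38.62712°

17.447°S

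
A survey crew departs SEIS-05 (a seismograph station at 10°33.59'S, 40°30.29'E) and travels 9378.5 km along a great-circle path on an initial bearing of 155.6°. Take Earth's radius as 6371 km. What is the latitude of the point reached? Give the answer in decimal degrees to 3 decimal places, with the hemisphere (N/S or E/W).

SEIS-05: φ = -10.55983°, λ = +40.50483°
δ = d/R = 9378.5/6371 = 1.472061 rad
φ₂ = arcsin(sin φ₁ cos δ + cos φ₁ sin δ cos θ)
   = arcsin(-0.18326·0.09858 + 0.98306·0.99513·-0.91068) = -65.36274°
λ₂ = λ₁ + atan2(sin θ sin δ cos φ₁, cos δ − sin φ₁ sin φ₂) = 140.05664°

65.363°S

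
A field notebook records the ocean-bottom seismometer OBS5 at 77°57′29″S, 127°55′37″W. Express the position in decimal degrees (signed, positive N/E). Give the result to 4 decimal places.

-77.9581°, -127.9269°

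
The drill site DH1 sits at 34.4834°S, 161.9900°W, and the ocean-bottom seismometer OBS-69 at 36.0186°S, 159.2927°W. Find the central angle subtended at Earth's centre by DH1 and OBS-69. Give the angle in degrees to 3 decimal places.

Δφ = -1.5352°,  Δλ = 2.6973°
a = sin²(Δφ/2) + cos φ₁ cos φ₂ sin²(Δλ/2) = 0.000549
c = 2·arcsin(√a) = 0.046857 rad = 2.6847°

2.685°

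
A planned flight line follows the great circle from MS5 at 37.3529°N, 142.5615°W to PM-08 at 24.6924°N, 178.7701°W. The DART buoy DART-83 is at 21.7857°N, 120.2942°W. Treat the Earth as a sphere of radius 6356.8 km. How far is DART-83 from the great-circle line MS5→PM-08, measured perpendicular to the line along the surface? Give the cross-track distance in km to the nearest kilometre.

1896 km

δ₁₃ = central angle MS5→DART-83 = 0.431665 rad  (haversine)
θ₁₃ = bearing MS5→DART-83 = 122.753°,  θ₁₂ = bearing MS5→PM-08 = 258.140°
dₓₜ = R·arcsin(sin δ₁₃ · sin(θ₁₃ − θ₁₂)) = 6356.8·arcsin(0.41838·sin(-135.387°)) = -1895.850 km
|dₓₜ| = 1895.850 km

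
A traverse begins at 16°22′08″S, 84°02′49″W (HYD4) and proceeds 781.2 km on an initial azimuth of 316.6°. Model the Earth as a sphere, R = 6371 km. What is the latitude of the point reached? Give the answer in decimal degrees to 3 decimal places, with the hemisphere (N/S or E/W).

11.212°S

HYD4: φ = -16.36889°, λ = -84.04694°
δ = d/R = 781.2/6371 = 0.122618 rad
φ₂ = arcsin(sin φ₁ cos δ + cos φ₁ sin δ cos θ)
   = arcsin(-0.28182·0.99249 + 0.95947·0.12231·0.72657) = -11.21192°
λ₂ = λ₁ + atan2(sin θ sin δ cos φ₁, cos δ − sin φ₁ sin φ₂) = -88.96170°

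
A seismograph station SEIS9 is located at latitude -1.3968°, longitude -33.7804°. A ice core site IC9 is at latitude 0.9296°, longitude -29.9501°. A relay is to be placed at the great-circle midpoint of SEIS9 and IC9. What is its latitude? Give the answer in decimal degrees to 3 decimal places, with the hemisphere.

0.234°S

Bx = cos φ₂ cos Δλ = 0.997635,  By = cos φ₂ sin Δλ = 0.066793
φₘ = atan2(sin φ₁ + sin φ₂, √((cos φ₁ + Bx)² + By²)) = -0.23373°
λₘ = λ₁ + atan2(By, cos φ₁ + Bx) = -31.86509°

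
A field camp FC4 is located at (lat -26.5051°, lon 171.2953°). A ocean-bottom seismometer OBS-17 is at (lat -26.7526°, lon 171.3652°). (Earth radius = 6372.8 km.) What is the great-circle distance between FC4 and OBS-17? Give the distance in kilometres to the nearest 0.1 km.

28.4 km

Δφ = -0.2475°,  Δλ = 0.0699°
a = sin²(Δφ/2) + cos φ₁ cos φ₂ sin²(Δλ/2) = 0.000005
c = 2·arcsin(√a) = 0.004455 rad = 0.2553°
d = R·c = 6372.8 × 0.004455 = 28.4 km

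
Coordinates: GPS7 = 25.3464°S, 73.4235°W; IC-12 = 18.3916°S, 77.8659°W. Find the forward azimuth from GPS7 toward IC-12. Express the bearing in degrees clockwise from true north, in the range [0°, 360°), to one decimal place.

328.5°

Δλ = -4.4424°
y = sin Δλ · cos φ₂ = -0.073501
x = cos φ₁ sin φ₂ − sin φ₁ cos φ₂ cos Δλ = 0.119866
θ = atan2(y, x) = -31.5162° → 328.4838° (mod 360°)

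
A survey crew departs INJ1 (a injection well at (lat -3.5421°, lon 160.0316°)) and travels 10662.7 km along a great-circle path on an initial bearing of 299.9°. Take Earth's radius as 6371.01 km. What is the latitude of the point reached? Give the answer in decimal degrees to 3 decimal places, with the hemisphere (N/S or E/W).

δ = d/R = 10662.7/6371.01 = 1.673628 rad
φ₂ = arcsin(sin φ₁ cos δ + cos φ₁ sin δ cos θ)
   = arcsin(-0.06178·-0.10265 + 0.99809·0.99472·0.49849) = 30.08268°
λ₂ = λ₁ + atan2(sin θ sin δ cos φ₁, cos δ − sin φ₁ sin φ₂) = 65.27062°

30.083°N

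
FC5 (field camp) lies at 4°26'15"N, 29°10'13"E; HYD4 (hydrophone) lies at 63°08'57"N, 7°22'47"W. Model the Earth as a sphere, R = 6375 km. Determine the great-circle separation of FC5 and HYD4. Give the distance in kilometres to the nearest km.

7175 km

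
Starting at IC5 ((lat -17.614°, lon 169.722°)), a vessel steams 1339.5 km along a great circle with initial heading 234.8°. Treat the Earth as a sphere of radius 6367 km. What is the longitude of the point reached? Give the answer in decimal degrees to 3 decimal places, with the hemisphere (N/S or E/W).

δ = d/R = 1339.5/6367 = 0.210382 rad
φ₂ = arcsin(sin φ₁ cos δ + cos φ₁ sin δ cos θ)
   = arcsin(-0.30260·0.97795 + 0.95312·0.20883·-0.57643) = -24.24663°
λ₂ = λ₁ + atan2(sin θ sin δ cos φ₁, cos δ − sin φ₁ sin φ₂) = 158.93510°

158.935°E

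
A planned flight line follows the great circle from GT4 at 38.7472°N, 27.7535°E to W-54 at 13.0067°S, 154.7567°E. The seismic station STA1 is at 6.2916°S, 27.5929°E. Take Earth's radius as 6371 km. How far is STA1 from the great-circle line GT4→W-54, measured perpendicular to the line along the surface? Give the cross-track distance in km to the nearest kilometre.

4820 km

δ₁₃ = central angle GT4→STA1 = 0.786080 rad  (haversine)
θ₁₃ = bearing GT4→STA1 = 180.226°,  θ₁₂ = bearing GT4→W-54 = 76.174°
dₓₜ = R·arcsin(sin δ₁₃ · sin(θ₁₃ − θ₁₂)) = 6371·arcsin(0.70759·sin(104.052°)) = 4819.968 km
|dₓₜ| = 4819.968 km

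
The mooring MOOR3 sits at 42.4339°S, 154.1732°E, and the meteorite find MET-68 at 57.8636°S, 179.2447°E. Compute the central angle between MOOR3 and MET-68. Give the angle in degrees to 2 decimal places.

22.03°

Δφ = -15.4297°,  Δλ = 25.0715°
a = sin²(Δφ/2) + cos φ₁ cos φ₂ sin²(Δλ/2) = 0.036517
c = 2·arcsin(√a) = 0.384551 rad = 22.0332°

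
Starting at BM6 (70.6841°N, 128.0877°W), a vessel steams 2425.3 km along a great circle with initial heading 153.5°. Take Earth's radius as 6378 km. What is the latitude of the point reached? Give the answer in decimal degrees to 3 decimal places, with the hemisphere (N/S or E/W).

δ = d/R = 2425.3/6378 = 0.380260 rad
φ₂ = arcsin(sin φ₁ cos δ + cos φ₁ sin δ cos θ)
   = arcsin(0.94371·0.92857 + 0.33078·0.37116·-0.89493) = 50.03399°
λ₂ = λ₁ + atan2(sin θ sin δ cos φ₁, cos δ − sin φ₁ sin φ₂) = -113.14645°

50.034°N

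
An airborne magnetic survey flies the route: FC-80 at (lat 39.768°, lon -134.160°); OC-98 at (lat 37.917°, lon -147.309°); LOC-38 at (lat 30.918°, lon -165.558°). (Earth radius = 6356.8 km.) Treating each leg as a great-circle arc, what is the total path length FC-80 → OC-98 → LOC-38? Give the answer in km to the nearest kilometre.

2991 km

FC-80→OC-98: c = 0.181467 rad, d = 1153.55 km
OC-98→LOC-38: c = 0.289074 rad, d = 1837.59 km
Total = 1153.55 + 1837.59 = 2991.14 km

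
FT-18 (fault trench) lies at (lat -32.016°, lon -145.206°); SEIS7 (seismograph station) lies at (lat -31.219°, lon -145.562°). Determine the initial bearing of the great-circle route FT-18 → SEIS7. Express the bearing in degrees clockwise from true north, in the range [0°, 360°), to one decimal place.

Δλ = -0.3560°
y = sin Δλ · cos φ₂ = -0.005314
x = cos φ₁ sin φ₂ − sin φ₁ cos φ₂ cos Δλ = 0.013901
θ = atan2(y, x) = -20.9190° → 339.0810° (mod 360°)

339.1°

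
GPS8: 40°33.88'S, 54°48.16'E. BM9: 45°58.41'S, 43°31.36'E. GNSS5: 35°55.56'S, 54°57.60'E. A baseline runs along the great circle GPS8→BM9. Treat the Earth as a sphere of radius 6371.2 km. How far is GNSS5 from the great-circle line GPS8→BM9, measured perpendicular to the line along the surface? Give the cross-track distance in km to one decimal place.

GPS8: φ = -40.56467°, λ = +54.80267°
BM9: φ = -45.97350°, λ = +43.52267°
GNSS5: φ = -35.92600°, λ = +54.96000°
δ₁₃ = central angle GPS8→GNSS5 = 0.080989 rad  (haversine)
θ₁₃ = bearing GPS8→GNSS5 = 1.575°,  θ₁₂ = bearing GPS8→BM9 = 232.852°
dₓₜ = R·arcsin(sin δ₁₃ · sin(θ₁₃ − θ₁₂)) = 6371.2·arcsin(0.08090·sin(-231.277°)) = 402.396 km
|dₓₜ| = 402.396 km

402.4 km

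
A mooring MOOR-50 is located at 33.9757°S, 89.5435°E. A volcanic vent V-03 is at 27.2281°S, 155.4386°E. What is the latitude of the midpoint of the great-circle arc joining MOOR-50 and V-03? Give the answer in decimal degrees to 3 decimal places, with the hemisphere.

Bx = cos φ₂ cos Δλ = 0.363154,  By = cos φ₂ sin Δλ = 0.811654
φₘ = atan2(sin φ₁ + sin φ₂, √((cos φ₁ + Bx)² + By²)) = -35.16916°
λₘ = λ₁ + atan2(By, cos φ₁ + Bx) = 123.78557°

35.169°S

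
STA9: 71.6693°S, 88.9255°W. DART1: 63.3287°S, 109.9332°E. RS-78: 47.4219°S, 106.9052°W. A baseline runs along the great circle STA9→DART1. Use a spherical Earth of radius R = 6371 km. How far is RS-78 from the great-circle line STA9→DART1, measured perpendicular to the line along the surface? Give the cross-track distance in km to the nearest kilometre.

1828 km

δ₁₃ = central angle STA9→RS-78 = 0.447829 rad  (haversine)
θ₁₃ = bearing STA9→RS-78 = 331.163°,  θ₁₂ = bearing STA9→DART1 = 191.972°
dₓₜ = R·arcsin(sin δ₁₃ · sin(θ₁₃ − θ₁₂)) = 6371·arcsin(0.43301·sin(139.191°)) = 1827.901 km
|dₓₜ| = 1827.901 km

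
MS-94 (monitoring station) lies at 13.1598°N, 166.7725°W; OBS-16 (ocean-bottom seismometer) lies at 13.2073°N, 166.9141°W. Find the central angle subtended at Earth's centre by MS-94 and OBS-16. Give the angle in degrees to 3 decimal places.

0.146°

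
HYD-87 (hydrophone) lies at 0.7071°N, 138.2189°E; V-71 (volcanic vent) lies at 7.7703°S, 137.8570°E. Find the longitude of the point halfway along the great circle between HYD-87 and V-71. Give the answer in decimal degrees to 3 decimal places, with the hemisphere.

138.039°E

Bx = cos φ₂ cos Δλ = 0.990798,  By = cos φ₂ sin Δλ = -0.006258
φₘ = atan2(sin φ₁ + sin φ₂, √((cos φ₁ + Bx)² + By²)) = -3.53162°
λₘ = λ₁ + atan2(By, cos φ₁ + Bx) = 138.03878°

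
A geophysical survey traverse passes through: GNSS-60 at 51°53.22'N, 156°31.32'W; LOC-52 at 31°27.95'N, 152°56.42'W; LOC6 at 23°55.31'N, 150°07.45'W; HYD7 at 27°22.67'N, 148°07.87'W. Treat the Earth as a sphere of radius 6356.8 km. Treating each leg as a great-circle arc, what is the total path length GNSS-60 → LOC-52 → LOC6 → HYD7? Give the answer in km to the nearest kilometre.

3598 km

GNSS-60: φ = +51.88700°, λ = -156.52200°
LOC-52: φ = +31.46583°, λ = -152.94033°
LOC6: φ = +23.92183°, λ = -150.12417°
HYD7: φ = +27.37783°, λ = -148.13117°
GNSS-60→LOC-52: c = 0.359352 rad, d = 2284.33 km
LOC-52→LOC6: c = 0.138655 rad, d = 881.41 km
LOC6→HYD7: c = 0.067978 rad, d = 432.12 km
Total = 2284.33 + 881.41 + 432.12 = 3597.86 km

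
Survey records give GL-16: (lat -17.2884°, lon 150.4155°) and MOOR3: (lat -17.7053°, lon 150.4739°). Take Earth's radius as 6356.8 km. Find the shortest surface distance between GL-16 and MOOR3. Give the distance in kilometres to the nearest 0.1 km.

Δφ = -0.4169°,  Δλ = 0.0584°
a = sin²(Δφ/2) + cos φ₁ cos φ₂ sin²(Δλ/2) = 0.000013
c = 2·arcsin(√a) = 0.007341 rad = 0.4206°
d = R·c = 6356.8 × 0.007341 = 46.7 km

46.7 km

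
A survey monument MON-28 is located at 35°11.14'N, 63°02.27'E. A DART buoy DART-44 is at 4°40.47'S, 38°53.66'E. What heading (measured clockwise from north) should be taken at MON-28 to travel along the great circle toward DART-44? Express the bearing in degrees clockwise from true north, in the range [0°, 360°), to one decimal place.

214.6°

MON-28: φ = +35.18567°, λ = +63.03783°
DART-44: φ = -4.67450°, λ = +38.89433°
Δλ = -24.1435°
y = sin Δλ · cos φ₂ = -0.407663
x = cos φ₁ sin φ₂ − sin φ₁ cos φ₂ cos Δλ = -0.590678
θ = atan2(y, x) = -145.3881° → 214.6119° (mod 360°)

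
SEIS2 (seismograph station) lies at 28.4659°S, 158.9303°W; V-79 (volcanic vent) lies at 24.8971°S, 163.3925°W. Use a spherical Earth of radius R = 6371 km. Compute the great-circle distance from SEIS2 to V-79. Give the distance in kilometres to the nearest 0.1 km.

594.9 km

Δφ = 3.5688°,  Δλ = -4.4622°
a = sin²(Δφ/2) + cos φ₁ cos φ₂ sin²(Δλ/2) = 0.002178
c = 2·arcsin(√a) = 0.093375 rad = 5.3500°
d = R·c = 6371 × 0.093375 = 594.9 km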